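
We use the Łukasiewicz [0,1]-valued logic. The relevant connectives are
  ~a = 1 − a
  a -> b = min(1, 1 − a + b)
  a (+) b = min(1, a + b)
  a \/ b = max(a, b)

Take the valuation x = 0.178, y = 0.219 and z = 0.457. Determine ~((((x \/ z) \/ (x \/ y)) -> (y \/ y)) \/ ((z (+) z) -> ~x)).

0.092

x \/ z = max(0.178, 0.457) = 0.457
x \/ y = max(0.178, 0.219) = 0.219
(x \/ z) \/ (x \/ y) = max(0.457, 0.219) = 0.457
y \/ y = max(0.219, 0.219) = 0.219
((x \/ z) \/ (x \/ y)) -> (y \/ y) = min(1, 1 − 0.457 + 0.219) = min(1, 0.762) = 0.762
z (+) z = min(1, 0.457 + 0.457) = min(1, 0.914) = 0.914
~x = 1 − 0.178 = 0.822
(z (+) z) -> ~x = min(1, 1 − 0.914 + 0.822) = min(1, 0.908) = 0.908
(((x \/ z) \/ (x \/ y)) -> (y \/ y)) \/ ((z (+) z) -> ~x) = max(0.762, 0.908) = 0.908
~((((x \/ z) \/ (x \/ y)) -> (y \/ y)) \/ ((z (+) z) -> ~x)) = 1 − 0.908 = 0.092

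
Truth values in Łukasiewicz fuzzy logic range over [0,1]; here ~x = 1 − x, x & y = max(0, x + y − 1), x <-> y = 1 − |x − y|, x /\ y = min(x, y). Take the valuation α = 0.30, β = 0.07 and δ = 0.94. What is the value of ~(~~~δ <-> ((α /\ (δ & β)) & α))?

0.06

~δ = 1 − 0.94 = 0.06
~~δ = 1 − 0.06 = 0.94
~~~δ = 1 − 0.94 = 0.06
δ & β = max(0, 0.94 + 0.07 − 1) = max(0, 0.01) = 0.01
α /\ (δ & β) = min(0.30, 0.01) = 0.01
(α /\ (δ & β)) & α = max(0, 0.01 + 0.30 − 1) = max(0, -0.69) = 0.00
~~~δ <-> ((α /\ (δ & β)) & α) = 1 − |0.06 − 0.00| = 1 − 0.06 = 0.94
~(~~~δ <-> ((α /\ (δ & β)) & α)) = 1 − 0.94 = 0.06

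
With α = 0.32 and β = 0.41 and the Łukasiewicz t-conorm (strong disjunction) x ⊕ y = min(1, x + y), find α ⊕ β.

0.73

α ⊕ β = min(1, 0.32 + 0.41) = min(1, 0.73) = 0.73
For comparison, the Gödel t-conorm max(x, y) would give 0.41.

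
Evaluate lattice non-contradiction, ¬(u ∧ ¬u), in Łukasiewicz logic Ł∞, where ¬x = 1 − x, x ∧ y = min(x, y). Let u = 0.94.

0.94

¬u = 1 − 0.94 = 0.06
u ∧ ¬u = min(0.94, 0.06) = 0.06
¬(u ∧ ¬u) = 1 − 0.06 = 0.94
(The value 0.94 < 1 shows this instance is not satisfied; not a Ł∞-tautology — its value is 1 − min(a, 1−a).)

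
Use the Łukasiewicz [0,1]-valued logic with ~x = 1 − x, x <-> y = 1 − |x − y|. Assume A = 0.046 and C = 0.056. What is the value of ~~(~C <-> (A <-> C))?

~C = 1 − 0.056 = 0.944
A <-> C = 1 − |0.046 − 0.056| = 1 − 0.010 = 0.990
~C <-> (A <-> C) = 1 − |0.944 − 0.990| = 1 − 0.046 = 0.954
~(~C <-> (A <-> C)) = 1 − 0.954 = 0.046
~~(~C <-> (A <-> C)) = 1 − 0.046 = 0.954

0.954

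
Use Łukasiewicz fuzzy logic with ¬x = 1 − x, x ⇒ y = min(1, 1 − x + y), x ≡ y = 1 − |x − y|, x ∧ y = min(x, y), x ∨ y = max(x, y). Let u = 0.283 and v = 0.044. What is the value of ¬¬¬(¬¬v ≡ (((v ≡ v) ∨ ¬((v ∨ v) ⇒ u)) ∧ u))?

0.239

¬v = 1 − 0.044 = 0.956
¬¬v = 1 − 0.956 = 0.044
v ≡ v = 1 − |0.044 − 0.044| = 1 − 0.000 = 1.000
v ∨ v = max(0.044, 0.044) = 0.044
(v ∨ v) ⇒ u = min(1, 1 − 0.044 + 0.283) = min(1, 1.239) = 1.000
¬((v ∨ v) ⇒ u) = 1 − 1.000 = 0.000
(v ≡ v) ∨ ¬((v ∨ v) ⇒ u) = max(1.000, 0.000) = 1.000
((v ≡ v) ∨ ¬((v ∨ v) ⇒ u)) ∧ u = min(1.000, 0.283) = 0.283
¬¬v ≡ (((v ≡ v) ∨ ¬((v ∨ v) ⇒ u)) ∧ u) = 1 − |0.044 − 0.283| = 1 − 0.239 = 0.761
¬(¬¬v ≡ (((v ≡ v) ∨ ¬((v ∨ v) ⇒ u)) ∧ u)) = 1 − 0.761 = 0.239
¬¬(¬¬v ≡ (((v ≡ v) ∨ ¬((v ∨ v) ⇒ u)) ∧ u)) = 1 − 0.239 = 0.761
¬¬¬(¬¬v ≡ (((v ≡ v) ∨ ¬((v ∨ v) ⇒ u)) ∧ u)) = 1 − 0.761 = 0.239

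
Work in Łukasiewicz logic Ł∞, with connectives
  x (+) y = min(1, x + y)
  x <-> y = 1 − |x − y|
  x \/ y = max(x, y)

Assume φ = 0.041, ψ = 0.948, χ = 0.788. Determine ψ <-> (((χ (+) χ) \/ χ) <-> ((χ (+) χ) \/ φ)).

χ (+) χ = min(1, 0.788 + 0.788) = min(1, 1.576) = 1.000
(χ (+) χ) \/ χ = max(1.000, 0.788) = 1.000
(χ (+) χ) \/ φ = max(1.000, 0.041) = 1.000
((χ (+) χ) \/ χ) <-> ((χ (+) χ) \/ φ) = 1 − |1.000 − 1.000| = 1 − 0.000 = 1.000
ψ <-> (((χ (+) χ) \/ χ) <-> ((χ (+) χ) \/ φ)) = 1 − |0.948 − 1.000| = 1 − 0.052 = 0.948

0.948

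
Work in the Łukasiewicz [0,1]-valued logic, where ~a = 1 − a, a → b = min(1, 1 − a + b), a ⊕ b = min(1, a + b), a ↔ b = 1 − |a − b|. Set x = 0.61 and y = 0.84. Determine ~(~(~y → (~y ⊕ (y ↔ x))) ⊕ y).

0.16

~y = 1 − 0.84 = 0.16
y ↔ x = 1 − |0.84 − 0.61| = 1 − 0.23 = 0.77
~y ⊕ (y ↔ x) = min(1, 0.16 + 0.77) = min(1, 0.93) = 0.93
~y → (~y ⊕ (y ↔ x)) = min(1, 1 − 0.16 + 0.93) = min(1, 1.77) = 1.00
~(~y → (~y ⊕ (y ↔ x))) = 1 − 1.00 = 0.00
~(~y → (~y ⊕ (y ↔ x))) ⊕ y = min(1, 0.00 + 0.84) = min(1, 0.84) = 0.84
~(~(~y → (~y ⊕ (y ↔ x))) ⊕ y) = 1 − 0.84 = 0.16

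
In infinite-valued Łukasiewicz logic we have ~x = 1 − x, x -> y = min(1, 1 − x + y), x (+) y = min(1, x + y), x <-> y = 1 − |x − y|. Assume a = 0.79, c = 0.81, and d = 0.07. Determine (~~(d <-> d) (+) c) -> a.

0.79

d <-> d = 1 − |0.07 − 0.07| = 1 − 0.00 = 1.00
~(d <-> d) = 1 − 1.00 = 0.00
~~(d <-> d) = 1 − 0.00 = 1.00
~~(d <-> d) (+) c = min(1, 1.00 + 0.81) = min(1, 1.81) = 1.00
(~~(d <-> d) (+) c) -> a = min(1, 1 − 1.00 + 0.79) = min(1, 0.79) = 0.79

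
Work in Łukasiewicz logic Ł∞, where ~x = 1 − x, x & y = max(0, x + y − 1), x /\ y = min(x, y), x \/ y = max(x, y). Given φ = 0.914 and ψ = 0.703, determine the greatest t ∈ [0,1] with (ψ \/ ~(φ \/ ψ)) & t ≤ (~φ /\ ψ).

0.383

φ \/ ψ = max(0.914, 0.703) = 0.914
~(φ \/ ψ) = 1 − 0.914 = 0.086
ψ \/ ~(φ \/ ψ) = max(0.703, 0.086) = 0.703
So the left factor is ψ \/ ~(φ \/ ψ) = 0.703.
~φ = 1 − 0.914 = 0.086
~φ /\ ψ = min(0.086, 0.703) = 0.086
So the right-hand bound is ~φ /\ ψ = 0.086.
The residuum of the Łukasiewicz t-norm gives the supremum: min(1, 1 − 0.703 + 0.086).
1 − 0.703 + 0.086 = 0.383, so t = min(1, 0.383) = 0.383.
Check: 0.703 & 0.383 = max(0, 0.086) = 0.086 ≤ 0.086.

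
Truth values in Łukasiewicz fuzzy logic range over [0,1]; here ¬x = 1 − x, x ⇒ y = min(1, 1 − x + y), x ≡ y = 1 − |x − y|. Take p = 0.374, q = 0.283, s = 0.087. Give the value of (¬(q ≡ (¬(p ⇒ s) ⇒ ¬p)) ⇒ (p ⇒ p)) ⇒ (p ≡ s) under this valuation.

0.713

p ⇒ s = min(1, 1 − 0.374 + 0.087) = min(1, 0.713) = 0.713
¬(p ⇒ s) = 1 − 0.713 = 0.287
¬p = 1 − 0.374 = 0.626
¬(p ⇒ s) ⇒ ¬p = min(1, 1 − 0.287 + 0.626) = min(1, 1.339) = 1.000
q ≡ (¬(p ⇒ s) ⇒ ¬p) = 1 − |0.283 − 1.000| = 1 − 0.717 = 0.283
¬(q ≡ (¬(p ⇒ s) ⇒ ¬p)) = 1 − 0.283 = 0.717
p ⇒ p = min(1, 1 − 0.374 + 0.374) = min(1, 1.000) = 1.000
¬(q ≡ (¬(p ⇒ s) ⇒ ¬p)) ⇒ (p ⇒ p) = min(1, 1 − 0.717 + 1.000) = min(1, 1.283) = 1.000
p ≡ s = 1 − |0.374 − 0.087| = 1 − 0.287 = 0.713
(¬(q ≡ (¬(p ⇒ s) ⇒ ¬p)) ⇒ (p ⇒ p)) ⇒ (p ≡ s) = min(1, 1 − 1.000 + 0.713) = min(1, 0.713) = 0.713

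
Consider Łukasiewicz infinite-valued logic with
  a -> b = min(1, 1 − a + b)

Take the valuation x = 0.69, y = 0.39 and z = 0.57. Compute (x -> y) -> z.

0.87

x -> y = min(1, 1 − 0.69 + 0.39) = min(1, 0.70) = 0.70
(x -> y) -> z = min(1, 1 − 0.70 + 0.57) = min(1, 0.87) = 0.87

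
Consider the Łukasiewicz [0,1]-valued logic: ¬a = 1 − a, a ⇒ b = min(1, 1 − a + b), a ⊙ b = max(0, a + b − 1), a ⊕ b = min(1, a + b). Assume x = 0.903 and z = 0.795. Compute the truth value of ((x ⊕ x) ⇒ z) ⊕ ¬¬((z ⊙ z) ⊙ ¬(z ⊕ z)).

x ⊕ x = min(1, 0.903 + 0.903) = min(1, 1.806) = 1.000
(x ⊕ x) ⇒ z = min(1, 1 − 1.000 + 0.795) = min(1, 0.795) = 0.795
z ⊙ z = max(0, 0.795 + 0.795 − 1) = max(0, 0.590) = 0.590
z ⊕ z = min(1, 0.795 + 0.795) = min(1, 1.590) = 1.000
¬(z ⊕ z) = 1 − 1.000 = 0.000
(z ⊙ z) ⊙ ¬(z ⊕ z) = max(0, 0.590 + 0.000 − 1) = max(0, -0.410) = 0.000
¬((z ⊙ z) ⊙ ¬(z ⊕ z)) = 1 − 0.000 = 1.000
¬¬((z ⊙ z) ⊙ ¬(z ⊕ z)) = 1 − 1.000 = 0.000
((x ⊕ x) ⇒ z) ⊕ ¬¬((z ⊙ z) ⊙ ¬(z ⊕ z)) = min(1, 0.795 + 0.000) = min(1, 0.795) = 0.795

0.795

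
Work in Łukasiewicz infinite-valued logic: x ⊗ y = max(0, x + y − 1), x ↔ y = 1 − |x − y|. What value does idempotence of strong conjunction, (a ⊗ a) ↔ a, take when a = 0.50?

a ⊗ a = max(0, 0.50 + 0.50 − 1) = max(0, 0.00) = 0.00
(a ⊗ a) ↔ a = 1 − |0.00 − 0.50| = 1 − 0.50 = 0.50
(The value 0.50 < 1 shows this instance is not satisfied; fails in Ł∞ since a ⊗ a = max(0, 2a−1) ≠ a in general.)

0.50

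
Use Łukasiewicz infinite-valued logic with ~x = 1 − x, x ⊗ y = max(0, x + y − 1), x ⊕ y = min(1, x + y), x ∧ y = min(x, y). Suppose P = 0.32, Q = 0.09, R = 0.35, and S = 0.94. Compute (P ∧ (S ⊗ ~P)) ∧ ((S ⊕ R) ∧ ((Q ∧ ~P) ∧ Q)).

0.09

~P = 1 − 0.32 = 0.68
S ⊗ ~P = max(0, 0.94 + 0.68 − 1) = max(0, 0.62) = 0.62
P ∧ (S ⊗ ~P) = min(0.32, 0.62) = 0.32
S ⊕ R = min(1, 0.94 + 0.35) = min(1, 1.29) = 1.00
Q ∧ ~P = min(0.09, 0.68) = 0.09
(Q ∧ ~P) ∧ Q = min(0.09, 0.09) = 0.09
(S ⊕ R) ∧ ((Q ∧ ~P) ∧ Q) = min(1.00, 0.09) = 0.09
(P ∧ (S ⊗ ~P)) ∧ ((S ⊕ R) ∧ ((Q ∧ ~P) ∧ Q)) = min(0.32, 0.09) = 0.09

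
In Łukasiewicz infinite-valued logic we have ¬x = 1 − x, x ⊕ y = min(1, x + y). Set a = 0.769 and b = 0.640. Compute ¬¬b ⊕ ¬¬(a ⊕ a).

¬b = 1 − 0.640 = 0.360
¬¬b = 1 − 0.360 = 0.640
a ⊕ a = min(1, 0.769 + 0.769) = min(1, 1.538) = 1.000
¬(a ⊕ a) = 1 − 1.000 = 0.000
¬¬(a ⊕ a) = 1 − 0.000 = 1.000
¬¬b ⊕ ¬¬(a ⊕ a) = min(1, 0.640 + 1.000) = min(1, 1.640) = 1.000

1.000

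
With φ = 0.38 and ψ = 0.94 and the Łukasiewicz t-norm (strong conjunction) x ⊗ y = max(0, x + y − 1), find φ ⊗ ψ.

φ ⊗ ψ = max(0, 0.38 + 0.94 − 1) = max(0, 0.32) = 0.32
For comparison, the Gödel (minimum) t-norm min(x, y) would give 0.38.

0.32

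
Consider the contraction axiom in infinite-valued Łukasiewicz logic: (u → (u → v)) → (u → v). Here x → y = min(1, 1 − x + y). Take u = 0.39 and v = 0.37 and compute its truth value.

u → v = min(1, 1 − 0.39 + 0.37) = min(1, 0.98) = 0.98
u → (u → v) = min(1, 1 − 0.39 + 0.98) = min(1, 1.59) = 1.00
(u → (u → v)) → (u → v) = min(1, 1 − 1.00 + 0.98) = min(1, 0.98) = 0.98
(The value 0.98 < 1 shows this instance is not satisfied; fails in Ł∞ (the t-norm is not idempotent).)

0.98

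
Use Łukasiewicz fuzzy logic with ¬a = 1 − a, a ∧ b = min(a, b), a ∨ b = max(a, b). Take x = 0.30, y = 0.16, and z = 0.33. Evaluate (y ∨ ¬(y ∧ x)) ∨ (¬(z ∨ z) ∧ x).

y ∧ x = min(0.16, 0.30) = 0.16
¬(y ∧ x) = 1 − 0.16 = 0.84
y ∨ ¬(y ∧ x) = max(0.16, 0.84) = 0.84
z ∨ z = max(0.33, 0.33) = 0.33
¬(z ∨ z) = 1 − 0.33 = 0.67
¬(z ∨ z) ∧ x = min(0.67, 0.30) = 0.30
(y ∨ ¬(y ∧ x)) ∨ (¬(z ∨ z) ∧ x) = max(0.84, 0.30) = 0.84

0.84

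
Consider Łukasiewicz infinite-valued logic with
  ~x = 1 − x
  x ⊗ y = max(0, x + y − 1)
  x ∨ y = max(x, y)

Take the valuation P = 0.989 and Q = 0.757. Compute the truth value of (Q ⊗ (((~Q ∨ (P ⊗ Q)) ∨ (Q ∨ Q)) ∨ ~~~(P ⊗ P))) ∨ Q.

~Q = 1 − 0.757 = 0.243
P ⊗ Q = max(0, 0.989 + 0.757 − 1) = max(0, 0.746) = 0.746
~Q ∨ (P ⊗ Q) = max(0.243, 0.746) = 0.746
Q ∨ Q = max(0.757, 0.757) = 0.757
(~Q ∨ (P ⊗ Q)) ∨ (Q ∨ Q) = max(0.746, 0.757) = 0.757
P ⊗ P = max(0, 0.989 + 0.989 − 1) = max(0, 0.978) = 0.978
~(P ⊗ P) = 1 − 0.978 = 0.022
~~(P ⊗ P) = 1 − 0.022 = 0.978
~~~(P ⊗ P) = 1 − 0.978 = 0.022
((~Q ∨ (P ⊗ Q)) ∨ (Q ∨ Q)) ∨ ~~~(P ⊗ P) = max(0.757, 0.022) = 0.757
Q ⊗ (((~Q ∨ (P ⊗ Q)) ∨ (Q ∨ Q)) ∨ ~~~(P ⊗ P)) = max(0, 0.757 + 0.757 − 1) = max(0, 0.514) = 0.514
(Q ⊗ (((~Q ∨ (P ⊗ Q)) ∨ (Q ∨ Q)) ∨ ~~~(P ⊗ P))) ∨ Q = max(0.514, 0.757) = 0.757

0.757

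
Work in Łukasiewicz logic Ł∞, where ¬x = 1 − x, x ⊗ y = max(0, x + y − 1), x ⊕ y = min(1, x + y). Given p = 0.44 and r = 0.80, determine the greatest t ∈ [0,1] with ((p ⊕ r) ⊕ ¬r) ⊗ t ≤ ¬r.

0.20

p ⊕ r = min(1, 0.44 + 0.80) = min(1, 1.24) = 1.00
¬r = 1 − 0.80 = 0.20
(p ⊕ r) ⊕ ¬r = min(1, 1.00 + 0.20) = min(1, 1.20) = 1.00
So the left factor is (p ⊕ r) ⊕ ¬r = 1.00.
So the right-hand bound is ¬r = 0.20.
The residuum of the Łukasiewicz t-norm gives the supremum: min(1, 1 − 1.00 + 0.20).
1 − 1.00 + 0.20 = 0.20, so t = min(1, 0.20) = 0.20.
Check: 1.00 ⊗ 0.20 = max(0, 0.20) = 0.20 ≤ 0.20.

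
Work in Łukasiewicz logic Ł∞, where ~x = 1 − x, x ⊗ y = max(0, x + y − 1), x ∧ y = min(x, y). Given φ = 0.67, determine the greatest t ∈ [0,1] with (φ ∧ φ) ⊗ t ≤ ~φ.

φ ∧ φ = min(0.67, 0.67) = 0.67
So the left factor is φ ∧ φ = 0.67.
~φ = 1 − 0.67 = 0.33
So the right-hand bound is ~φ = 0.33.
The residuum of the Łukasiewicz t-norm gives the supremum: min(1, 1 − 0.67 + 0.33).
1 − 0.67 + 0.33 = 0.66, so t = min(1, 0.66) = 0.66.
Check: 0.67 ⊗ 0.66 = max(0, 0.33) = 0.33 ≤ 0.33.

0.66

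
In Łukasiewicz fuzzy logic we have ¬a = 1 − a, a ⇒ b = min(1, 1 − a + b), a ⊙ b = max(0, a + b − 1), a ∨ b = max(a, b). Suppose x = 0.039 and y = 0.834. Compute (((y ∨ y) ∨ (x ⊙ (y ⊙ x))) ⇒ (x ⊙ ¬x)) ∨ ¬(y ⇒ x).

0.795

y ∨ y = max(0.834, 0.834) = 0.834
y ⊙ x = max(0, 0.834 + 0.039 − 1) = max(0, -0.127) = 0.000
x ⊙ (y ⊙ x) = max(0, 0.039 + 0.000 − 1) = max(0, -0.961) = 0.000
(y ∨ y) ∨ (x ⊙ (y ⊙ x)) = max(0.834, 0.000) = 0.834
¬x = 1 − 0.039 = 0.961
x ⊙ ¬x = max(0, 0.039 + 0.961 − 1) = max(0, 0.000) = 0.000
((y ∨ y) ∨ (x ⊙ (y ⊙ x))) ⇒ (x ⊙ ¬x) = min(1, 1 − 0.834 + 0.000) = min(1, 0.166) = 0.166
y ⇒ x = min(1, 1 − 0.834 + 0.039) = min(1, 0.205) = 0.205
¬(y ⇒ x) = 1 − 0.205 = 0.795
(((y ∨ y) ∨ (x ⊙ (y ⊙ x))) ⇒ (x ⊙ ¬x)) ∨ ¬(y ⇒ x) = max(0.166, 0.795) = 0.795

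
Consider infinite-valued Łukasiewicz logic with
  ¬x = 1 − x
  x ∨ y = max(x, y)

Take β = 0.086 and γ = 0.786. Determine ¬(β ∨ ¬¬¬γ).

¬γ = 1 − 0.786 = 0.214
¬¬γ = 1 − 0.214 = 0.786
¬¬¬γ = 1 − 0.786 = 0.214
β ∨ ¬¬¬γ = max(0.086, 0.214) = 0.214
¬(β ∨ ¬¬¬γ) = 1 − 0.214 = 0.786

0.786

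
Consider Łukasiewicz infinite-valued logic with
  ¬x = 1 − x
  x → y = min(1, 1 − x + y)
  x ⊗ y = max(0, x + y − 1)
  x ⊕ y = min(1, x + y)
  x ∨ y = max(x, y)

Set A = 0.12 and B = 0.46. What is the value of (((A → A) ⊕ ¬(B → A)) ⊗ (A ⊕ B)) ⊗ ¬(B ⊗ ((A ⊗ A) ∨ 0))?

0.58

A → A = min(1, 1 − 0.12 + 0.12) = min(1, 1.00) = 1.00
B → A = min(1, 1 − 0.46 + 0.12) = min(1, 0.66) = 0.66
¬(B → A) = 1 − 0.66 = 0.34
(A → A) ⊕ ¬(B → A) = min(1, 1.00 + 0.34) = min(1, 1.34) = 1.00
A ⊕ B = min(1, 0.12 + 0.46) = min(1, 0.58) = 0.58
((A → A) ⊕ ¬(B → A)) ⊗ (A ⊕ B) = max(0, 1.00 + 0.58 − 1) = max(0, 0.58) = 0.58
A ⊗ A = max(0, 0.12 + 0.12 − 1) = max(0, -0.76) = 0.00
(A ⊗ A) ∨ 0 = max(0.00, 0.00) = 0.00
B ⊗ ((A ⊗ A) ∨ 0) = max(0, 0.46 + 0.00 − 1) = max(0, -0.54) = 0.00
¬(B ⊗ ((A ⊗ A) ∨ 0)) = 1 − 0.00 = 1.00
(((A → A) ⊕ ¬(B → A)) ⊗ (A ⊕ B)) ⊗ ¬(B ⊗ ((A ⊗ A) ∨ 0)) = max(0, 0.58 + 1.00 − 1) = max(0, 0.58) = 0.58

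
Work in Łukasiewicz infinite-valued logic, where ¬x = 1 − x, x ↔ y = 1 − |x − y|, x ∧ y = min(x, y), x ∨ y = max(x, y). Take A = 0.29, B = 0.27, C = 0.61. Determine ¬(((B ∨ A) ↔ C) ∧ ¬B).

B ∨ A = max(0.27, 0.29) = 0.29
(B ∨ A) ↔ C = 1 − |0.29 − 0.61| = 1 − 0.32 = 0.68
¬B = 1 − 0.27 = 0.73
((B ∨ A) ↔ C) ∧ ¬B = min(0.68, 0.73) = 0.68
¬(((B ∨ A) ↔ C) ∧ ¬B) = 1 − 0.68 = 0.32

0.32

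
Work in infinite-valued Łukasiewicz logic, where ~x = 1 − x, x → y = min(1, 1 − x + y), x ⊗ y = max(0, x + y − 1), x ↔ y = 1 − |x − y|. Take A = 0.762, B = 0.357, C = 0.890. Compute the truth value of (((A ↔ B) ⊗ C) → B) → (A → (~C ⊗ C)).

0.366

A ↔ B = 1 − |0.762 − 0.357| = 1 − 0.405 = 0.595
(A ↔ B) ⊗ C = max(0, 0.595 + 0.890 − 1) = max(0, 0.485) = 0.485
((A ↔ B) ⊗ C) → B = min(1, 1 − 0.485 + 0.357) = min(1, 0.872) = 0.872
~C = 1 − 0.890 = 0.110
~C ⊗ C = max(0, 0.110 + 0.890 − 1) = max(0, 0.000) = 0.000
A → (~C ⊗ C) = min(1, 1 − 0.762 + 0.000) = min(1, 0.238) = 0.238
(((A ↔ B) ⊗ C) → B) → (A → (~C ⊗ C)) = min(1, 1 − 0.872 + 0.238) = min(1, 0.366) = 0.366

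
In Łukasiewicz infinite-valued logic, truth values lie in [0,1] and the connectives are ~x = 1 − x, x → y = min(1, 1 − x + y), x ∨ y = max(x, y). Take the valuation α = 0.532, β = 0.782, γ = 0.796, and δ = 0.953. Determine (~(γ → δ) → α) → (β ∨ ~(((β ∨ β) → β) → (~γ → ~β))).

γ → δ = min(1, 1 − 0.796 + 0.953) = min(1, 1.157) = 1.000
~(γ → δ) = 1 − 1.000 = 0.000
~(γ → δ) → α = min(1, 1 − 0.000 + 0.532) = min(1, 1.532) = 1.000
β ∨ β = max(0.782, 0.782) = 0.782
(β ∨ β) → β = min(1, 1 − 0.782 + 0.782) = min(1, 1.000) = 1.000
~γ = 1 − 0.796 = 0.204
~β = 1 − 0.782 = 0.218
~γ → ~β = min(1, 1 − 0.204 + 0.218) = min(1, 1.014) = 1.000
((β ∨ β) → β) → (~γ → ~β) = min(1, 1 − 1.000 + 1.000) = min(1, 1.000) = 1.000
~(((β ∨ β) → β) → (~γ → ~β)) = 1 − 1.000 = 0.000
β ∨ ~(((β ∨ β) → β) → (~γ → ~β)) = max(0.782, 0.000) = 0.782
(~(γ → δ) → α) → (β ∨ ~(((β ∨ β) → β) → (~γ → ~β))) = min(1, 1 − 1.000 + 0.782) = min(1, 0.782) = 0.782

0.782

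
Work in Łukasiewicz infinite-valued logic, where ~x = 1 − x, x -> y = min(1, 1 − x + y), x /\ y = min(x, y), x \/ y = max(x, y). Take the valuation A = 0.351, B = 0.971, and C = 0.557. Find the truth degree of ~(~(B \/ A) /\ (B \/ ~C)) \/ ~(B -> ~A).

B \/ A = max(0.971, 0.351) = 0.971
~(B \/ A) = 1 − 0.971 = 0.029
~C = 1 − 0.557 = 0.443
B \/ ~C = max(0.971, 0.443) = 0.971
~(B \/ A) /\ (B \/ ~C) = min(0.029, 0.971) = 0.029
~(~(B \/ A) /\ (B \/ ~C)) = 1 − 0.029 = 0.971
~A = 1 − 0.351 = 0.649
B -> ~A = min(1, 1 − 0.971 + 0.649) = min(1, 0.678) = 0.678
~(B -> ~A) = 1 − 0.678 = 0.322
~(~(B \/ A) /\ (B \/ ~C)) \/ ~(B -> ~A) = max(0.971, 0.322) = 0.971

0.971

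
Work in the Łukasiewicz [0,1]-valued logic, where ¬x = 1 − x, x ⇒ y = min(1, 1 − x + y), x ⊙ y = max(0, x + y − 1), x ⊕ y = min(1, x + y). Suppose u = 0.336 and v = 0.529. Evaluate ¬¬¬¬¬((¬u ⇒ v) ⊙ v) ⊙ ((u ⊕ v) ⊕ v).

¬u = 1 − 0.336 = 0.664
¬u ⇒ v = min(1, 1 − 0.664 + 0.529) = min(1, 0.865) = 0.865
(¬u ⇒ v) ⊙ v = max(0, 0.865 + 0.529 − 1) = max(0, 0.394) = 0.394
¬((¬u ⇒ v) ⊙ v) = 1 − 0.394 = 0.606
¬¬((¬u ⇒ v) ⊙ v) = 1 − 0.606 = 0.394
¬¬¬((¬u ⇒ v) ⊙ v) = 1 − 0.394 = 0.606
¬¬¬¬((¬u ⇒ v) ⊙ v) = 1 − 0.606 = 0.394
¬¬¬¬¬((¬u ⇒ v) ⊙ v) = 1 − 0.394 = 0.606
u ⊕ v = min(1, 0.336 + 0.529) = min(1, 0.865) = 0.865
(u ⊕ v) ⊕ v = min(1, 0.865 + 0.529) = min(1, 1.394) = 1.000
¬¬¬¬¬((¬u ⇒ v) ⊙ v) ⊙ ((u ⊕ v) ⊕ v) = max(0, 0.606 + 1.000 − 1) = max(0, 0.606) = 0.606

0.606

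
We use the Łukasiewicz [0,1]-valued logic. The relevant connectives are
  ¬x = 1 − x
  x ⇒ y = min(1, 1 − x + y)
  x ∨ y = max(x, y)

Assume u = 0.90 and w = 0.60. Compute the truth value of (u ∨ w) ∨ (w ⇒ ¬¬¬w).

0.90

u ∨ w = max(0.90, 0.60) = 0.90
¬w = 1 − 0.60 = 0.40
¬¬w = 1 − 0.40 = 0.60
¬¬¬w = 1 − 0.60 = 0.40
w ⇒ ¬¬¬w = min(1, 1 − 0.60 + 0.40) = min(1, 0.80) = 0.80
(u ∨ w) ∨ (w ⇒ ¬¬¬w) = max(0.90, 0.80) = 0.90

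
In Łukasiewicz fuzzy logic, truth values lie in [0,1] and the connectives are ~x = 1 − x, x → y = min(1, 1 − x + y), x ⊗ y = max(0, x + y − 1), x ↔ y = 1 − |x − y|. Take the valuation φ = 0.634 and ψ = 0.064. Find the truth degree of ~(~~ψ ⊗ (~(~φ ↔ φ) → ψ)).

~ψ = 1 − 0.064 = 0.936
~~ψ = 1 − 0.936 = 0.064
~φ = 1 − 0.634 = 0.366
~φ ↔ φ = 1 − |0.366 − 0.634| = 1 − 0.268 = 0.732
~(~φ ↔ φ) = 1 − 0.732 = 0.268
~(~φ ↔ φ) → ψ = min(1, 1 − 0.268 + 0.064) = min(1, 0.796) = 0.796
~~ψ ⊗ (~(~φ ↔ φ) → ψ) = max(0, 0.064 + 0.796 − 1) = max(0, -0.140) = 0.000
~(~~ψ ⊗ (~(~φ ↔ φ) → ψ)) = 1 − 0.000 = 1.000

1.000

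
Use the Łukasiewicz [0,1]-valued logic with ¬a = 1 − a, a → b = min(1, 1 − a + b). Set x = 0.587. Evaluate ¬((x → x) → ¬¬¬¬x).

x → x = min(1, 1 − 0.587 + 0.587) = min(1, 1.000) = 1.000
¬x = 1 − 0.587 = 0.413
¬¬x = 1 − 0.413 = 0.587
¬¬¬x = 1 − 0.587 = 0.413
¬¬¬¬x = 1 − 0.413 = 0.587
(x → x) → ¬¬¬¬x = min(1, 1 − 1.000 + 0.587) = min(1, 0.587) = 0.587
¬((x → x) → ¬¬¬¬x) = 1 − 0.587 = 0.413

0.413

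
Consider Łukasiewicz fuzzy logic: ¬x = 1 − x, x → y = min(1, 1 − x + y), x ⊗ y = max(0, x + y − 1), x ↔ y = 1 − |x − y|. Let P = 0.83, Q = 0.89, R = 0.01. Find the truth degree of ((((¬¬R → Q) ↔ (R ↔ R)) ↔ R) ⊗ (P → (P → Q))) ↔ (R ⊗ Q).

0.99

¬R = 1 − 0.01 = 0.99
¬¬R = 1 − 0.99 = 0.01
¬¬R → Q = min(1, 1 − 0.01 + 0.89) = min(1, 1.88) = 1.00
R ↔ R = 1 − |0.01 − 0.01| = 1 − 0.00 = 1.00
(¬¬R → Q) ↔ (R ↔ R) = 1 − |1.00 − 1.00| = 1 − 0.00 = 1.00
((¬¬R → Q) ↔ (R ↔ R)) ↔ R = 1 − |1.00 − 0.01| = 1 − 0.99 = 0.01
P → Q = min(1, 1 − 0.83 + 0.89) = min(1, 1.06) = 1.00
P → (P → Q) = min(1, 1 − 0.83 + 1.00) = min(1, 1.17) = 1.00
(((¬¬R → Q) ↔ (R ↔ R)) ↔ R) ⊗ (P → (P → Q)) = max(0, 0.01 + 1.00 − 1) = max(0, 0.01) = 0.01
R ⊗ Q = max(0, 0.01 + 0.89 − 1) = max(0, -0.10) = 0.00
((((¬¬R → Q) ↔ (R ↔ R)) ↔ R) ⊗ (P → (P → Q))) ↔ (R ⊗ Q) = 1 − |0.01 − 0.00| = 1 − 0.01 = 0.99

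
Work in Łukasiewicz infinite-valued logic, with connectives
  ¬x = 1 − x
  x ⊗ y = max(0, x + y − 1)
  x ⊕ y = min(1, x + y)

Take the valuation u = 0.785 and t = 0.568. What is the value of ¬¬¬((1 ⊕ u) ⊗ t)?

1 ⊕ u = min(1, 1.000 + 0.785) = min(1, 1.785) = 1.000
(1 ⊕ u) ⊗ t = max(0, 1.000 + 0.568 − 1) = max(0, 0.568) = 0.568
¬((1 ⊕ u) ⊗ t) = 1 − 0.568 = 0.432
¬¬((1 ⊕ u) ⊗ t) = 1 − 0.432 = 0.568
¬¬¬((1 ⊕ u) ⊗ t) = 1 − 0.568 = 0.432

0.432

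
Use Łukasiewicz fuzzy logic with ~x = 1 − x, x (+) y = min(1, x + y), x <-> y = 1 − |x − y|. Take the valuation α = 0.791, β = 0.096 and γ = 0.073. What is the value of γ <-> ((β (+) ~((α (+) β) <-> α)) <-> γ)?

0.192

α (+) β = min(1, 0.791 + 0.096) = min(1, 0.887) = 0.887
(α (+) β) <-> α = 1 − |0.887 − 0.791| = 1 − 0.096 = 0.904
~((α (+) β) <-> α) = 1 − 0.904 = 0.096
β (+) ~((α (+) β) <-> α) = min(1, 0.096 + 0.096) = min(1, 0.192) = 0.192
(β (+) ~((α (+) β) <-> α)) <-> γ = 1 − |0.192 − 0.073| = 1 − 0.119 = 0.881
γ <-> ((β (+) ~((α (+) β) <-> α)) <-> γ) = 1 − |0.073 − 0.881| = 1 − 0.808 = 0.192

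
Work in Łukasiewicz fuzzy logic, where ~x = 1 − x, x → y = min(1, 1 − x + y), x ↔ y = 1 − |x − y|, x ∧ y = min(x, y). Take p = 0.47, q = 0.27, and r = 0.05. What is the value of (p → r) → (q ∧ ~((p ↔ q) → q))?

p → r = min(1, 1 − 0.47 + 0.05) = min(1, 0.58) = 0.58
p ↔ q = 1 − |0.47 − 0.27| = 1 − 0.20 = 0.80
(p ↔ q) → q = min(1, 1 − 0.80 + 0.27) = min(1, 0.47) = 0.47
~((p ↔ q) → q) = 1 − 0.47 = 0.53
q ∧ ~((p ↔ q) → q) = min(0.27, 0.53) = 0.27
(p → r) → (q ∧ ~((p ↔ q) → q)) = min(1, 1 − 0.58 + 0.27) = min(1, 0.69) = 0.69

0.69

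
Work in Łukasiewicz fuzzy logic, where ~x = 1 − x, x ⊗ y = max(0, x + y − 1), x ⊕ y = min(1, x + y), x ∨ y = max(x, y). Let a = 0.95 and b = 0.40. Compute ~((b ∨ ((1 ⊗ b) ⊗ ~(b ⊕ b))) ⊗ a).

0.65

1 ⊗ b = max(0, 1.00 + 0.40 − 1) = max(0, 0.40) = 0.40
b ⊕ b = min(1, 0.40 + 0.40) = min(1, 0.80) = 0.80
~(b ⊕ b) = 1 − 0.80 = 0.20
(1 ⊗ b) ⊗ ~(b ⊕ b) = max(0, 0.40 + 0.20 − 1) = max(0, -0.40) = 0.00
b ∨ ((1 ⊗ b) ⊗ ~(b ⊕ b)) = max(0.40, 0.00) = 0.40
(b ∨ ((1 ⊗ b) ⊗ ~(b ⊕ b))) ⊗ a = max(0, 0.40 + 0.95 − 1) = max(0, 0.35) = 0.35
~((b ∨ ((1 ⊗ b) ⊗ ~(b ⊕ b))) ⊗ a) = 1 − 0.35 = 0.65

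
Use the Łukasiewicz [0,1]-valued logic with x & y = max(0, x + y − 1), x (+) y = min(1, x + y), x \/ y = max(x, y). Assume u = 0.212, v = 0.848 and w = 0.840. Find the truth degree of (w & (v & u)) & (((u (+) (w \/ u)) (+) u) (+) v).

v & u = max(0, 0.848 + 0.212 − 1) = max(0, 0.060) = 0.060
w & (v & u) = max(0, 0.840 + 0.060 − 1) = max(0, -0.100) = 0.000
w \/ u = max(0.840, 0.212) = 0.840
u (+) (w \/ u) = min(1, 0.212 + 0.840) = min(1, 1.052) = 1.000
(u (+) (w \/ u)) (+) u = min(1, 1.000 + 0.212) = min(1, 1.212) = 1.000
((u (+) (w \/ u)) (+) u) (+) v = min(1, 1.000 + 0.848) = min(1, 1.848) = 1.000
(w & (v & u)) & (((u (+) (w \/ u)) (+) u) (+) v) = max(0, 0.000 + 1.000 − 1) = max(0, 0.000) = 0.000

0.000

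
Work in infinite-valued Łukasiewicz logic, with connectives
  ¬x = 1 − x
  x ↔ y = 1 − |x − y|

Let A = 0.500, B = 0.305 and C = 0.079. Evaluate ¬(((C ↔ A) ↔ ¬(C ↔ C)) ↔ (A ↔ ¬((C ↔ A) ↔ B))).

C ↔ A = 1 − |0.079 − 0.500| = 1 − 0.421 = 0.579
C ↔ C = 1 − |0.079 − 0.079| = 1 − 0.000 = 1.000
¬(C ↔ C) = 1 − 1.000 = 0.000
(C ↔ A) ↔ ¬(C ↔ C) = 1 − |0.579 − 0.000| = 1 − 0.579 = 0.421
(C ↔ A) ↔ B = 1 − |0.579 − 0.305| = 1 − 0.274 = 0.726
¬((C ↔ A) ↔ B) = 1 − 0.726 = 0.274
A ↔ ¬((C ↔ A) ↔ B) = 1 − |0.500 − 0.274| = 1 − 0.226 = 0.774
((C ↔ A) ↔ ¬(C ↔ C)) ↔ (A ↔ ¬((C ↔ A) ↔ B)) = 1 − |0.421 − 0.774| = 1 − 0.353 = 0.647
¬(((C ↔ A) ↔ ¬(C ↔ C)) ↔ (A ↔ ¬((C ↔ A) ↔ B))) = 1 − 0.647 = 0.353

0.353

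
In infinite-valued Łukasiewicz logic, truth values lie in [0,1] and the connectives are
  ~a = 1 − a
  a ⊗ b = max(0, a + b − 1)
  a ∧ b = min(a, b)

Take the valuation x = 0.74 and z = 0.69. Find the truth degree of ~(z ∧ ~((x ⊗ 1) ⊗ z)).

0.43

x ⊗ 1 = max(0, 0.74 + 1.00 − 1) = max(0, 0.74) = 0.74
(x ⊗ 1) ⊗ z = max(0, 0.74 + 0.69 − 1) = max(0, 0.43) = 0.43
~((x ⊗ 1) ⊗ z) = 1 − 0.43 = 0.57
z ∧ ~((x ⊗ 1) ⊗ z) = min(0.69, 0.57) = 0.57
~(z ∧ ~((x ⊗ 1) ⊗ z)) = 1 − 0.57 = 0.43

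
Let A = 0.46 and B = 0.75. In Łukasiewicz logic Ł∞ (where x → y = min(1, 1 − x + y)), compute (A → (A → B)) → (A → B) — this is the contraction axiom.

A → B = min(1, 1 − 0.46 + 0.75) = min(1, 1.29) = 1.00
A → (A → B) = min(1, 1 − 0.46 + 1.00) = min(1, 1.54) = 1.00
(A → (A → B)) → (A → B) = min(1, 1 − 1.00 + 1.00) = min(1, 1.00) = 1.00

1.00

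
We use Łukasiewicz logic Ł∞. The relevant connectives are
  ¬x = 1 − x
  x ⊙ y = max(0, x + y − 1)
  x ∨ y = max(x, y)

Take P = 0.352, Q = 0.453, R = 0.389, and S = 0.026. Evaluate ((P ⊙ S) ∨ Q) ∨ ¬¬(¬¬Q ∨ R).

0.453

P ⊙ S = max(0, 0.352 + 0.026 − 1) = max(0, -0.622) = 0.000
(P ⊙ S) ∨ Q = max(0.000, 0.453) = 0.453
¬Q = 1 − 0.453 = 0.547
¬¬Q = 1 − 0.547 = 0.453
¬¬Q ∨ R = max(0.453, 0.389) = 0.453
¬(¬¬Q ∨ R) = 1 − 0.453 = 0.547
¬¬(¬¬Q ∨ R) = 1 − 0.547 = 0.453
((P ⊙ S) ∨ Q) ∨ ¬¬(¬¬Q ∨ R) = max(0.453, 0.453) = 0.453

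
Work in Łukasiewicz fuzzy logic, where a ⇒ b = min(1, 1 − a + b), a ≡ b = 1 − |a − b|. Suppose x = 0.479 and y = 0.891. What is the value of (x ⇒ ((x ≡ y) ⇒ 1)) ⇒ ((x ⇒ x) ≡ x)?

0.479

x ≡ y = 1 − |0.479 − 0.891| = 1 − 0.412 = 0.588
(x ≡ y) ⇒ 1 = min(1, 1 − 0.588 + 1.000) = min(1, 1.412) = 1.000
x ⇒ ((x ≡ y) ⇒ 1) = min(1, 1 − 0.479 + 1.000) = min(1, 1.521) = 1.000
x ⇒ x = min(1, 1 − 0.479 + 0.479) = min(1, 1.000) = 1.000
(x ⇒ x) ≡ x = 1 − |1.000 − 0.479| = 1 − 0.521 = 0.479
(x ⇒ ((x ≡ y) ⇒ 1)) ⇒ ((x ⇒ x) ≡ x) = min(1, 1 − 1.000 + 0.479) = min(1, 0.479) = 0.479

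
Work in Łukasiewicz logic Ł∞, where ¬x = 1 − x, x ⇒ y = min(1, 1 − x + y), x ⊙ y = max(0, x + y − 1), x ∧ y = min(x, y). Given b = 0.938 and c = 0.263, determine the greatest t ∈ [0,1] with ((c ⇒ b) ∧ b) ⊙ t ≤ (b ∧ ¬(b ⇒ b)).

0.062

c ⇒ b = min(1, 1 − 0.263 + 0.938) = min(1, 1.675) = 1.000
(c ⇒ b) ∧ b = min(1.000, 0.938) = 0.938
So the left factor is (c ⇒ b) ∧ b = 0.938.
b ⇒ b = min(1, 1 − 0.938 + 0.938) = min(1, 1.000) = 1.000
¬(b ⇒ b) = 1 − 1.000 = 0.000
b ∧ ¬(b ⇒ b) = min(0.938, 0.000) = 0.000
So the right-hand bound is b ∧ ¬(b ⇒ b) = 0.000.
The residuum of the Łukasiewicz t-norm gives the supremum: min(1, 1 − 0.938 + 0.000).
1 − 0.938 + 0.000 = 0.062, so t = min(1, 0.062) = 0.062.
Check: 0.938 ⊙ 0.062 = max(0, 0.000) = 0.000 ≤ 0.000.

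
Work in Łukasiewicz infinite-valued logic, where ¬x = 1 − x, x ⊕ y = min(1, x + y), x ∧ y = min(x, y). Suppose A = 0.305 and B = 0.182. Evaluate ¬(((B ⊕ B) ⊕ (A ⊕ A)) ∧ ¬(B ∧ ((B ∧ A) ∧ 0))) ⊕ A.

0.331

B ⊕ B = min(1, 0.182 + 0.182) = min(1, 0.364) = 0.364
A ⊕ A = min(1, 0.305 + 0.305) = min(1, 0.610) = 0.610
(B ⊕ B) ⊕ (A ⊕ A) = min(1, 0.364 + 0.610) = min(1, 0.974) = 0.974
B ∧ A = min(0.182, 0.305) = 0.182
(B ∧ A) ∧ 0 = min(0.182, 0.000) = 0.000
B ∧ ((B ∧ A) ∧ 0) = min(0.182, 0.000) = 0.000
¬(B ∧ ((B ∧ A) ∧ 0)) = 1 − 0.000 = 1.000
((B ⊕ B) ⊕ (A ⊕ A)) ∧ ¬(B ∧ ((B ∧ A) ∧ 0)) = min(0.974, 1.000) = 0.974
¬(((B ⊕ B) ⊕ (A ⊕ A)) ∧ ¬(B ∧ ((B ∧ A) ∧ 0))) = 1 − 0.974 = 0.026
¬(((B ⊕ B) ⊕ (A ⊕ A)) ∧ ¬(B ∧ ((B ∧ A) ∧ 0))) ⊕ A = min(1, 0.026 + 0.305) = min(1, 0.331) = 0.331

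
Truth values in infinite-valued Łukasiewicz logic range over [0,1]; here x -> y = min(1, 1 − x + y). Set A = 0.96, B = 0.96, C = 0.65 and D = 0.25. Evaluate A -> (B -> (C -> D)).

C -> D = min(1, 1 − 0.65 + 0.25) = min(1, 0.60) = 0.60
B -> (C -> D) = min(1, 1 − 0.96 + 0.60) = min(1, 0.64) = 0.64
A -> (B -> (C -> D)) = min(1, 1 − 0.96 + 0.64) = min(1, 0.68) = 0.68

0.68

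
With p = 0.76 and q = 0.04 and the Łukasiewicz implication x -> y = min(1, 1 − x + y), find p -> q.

0.28

p -> q = min(1, 1 − 0.76 + 0.04) = min(1, 0.28) = 0.28
For comparison, the Gödel implication (1 if x ≤ y else y) would give 0.04.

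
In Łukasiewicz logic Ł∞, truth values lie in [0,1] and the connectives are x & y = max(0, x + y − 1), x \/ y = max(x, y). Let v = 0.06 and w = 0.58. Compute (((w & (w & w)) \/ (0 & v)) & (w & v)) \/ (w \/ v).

w & w = max(0, 0.58 + 0.58 − 1) = max(0, 0.16) = 0.16
w & (w & w) = max(0, 0.58 + 0.16 − 1) = max(0, -0.26) = 0.00
0 & v = max(0, 0.00 + 0.06 − 1) = max(0, -0.94) = 0.00
(w & (w & w)) \/ (0 & v) = max(0.00, 0.00) = 0.00
w & v = max(0, 0.58 + 0.06 − 1) = max(0, -0.36) = 0.00
((w & (w & w)) \/ (0 & v)) & (w & v) = max(0, 0.00 + 0.00 − 1) = max(0, -1.00) = 0.00
w \/ v = max(0.58, 0.06) = 0.58
(((w & (w & w)) \/ (0 & v)) & (w & v)) \/ (w \/ v) = max(0.00, 0.58) = 0.58

0.58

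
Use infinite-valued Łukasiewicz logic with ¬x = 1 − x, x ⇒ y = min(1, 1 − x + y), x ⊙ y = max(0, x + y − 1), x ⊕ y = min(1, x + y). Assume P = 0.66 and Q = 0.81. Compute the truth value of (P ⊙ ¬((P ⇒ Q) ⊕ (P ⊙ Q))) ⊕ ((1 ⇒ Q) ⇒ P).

P ⇒ Q = min(1, 1 − 0.66 + 0.81) = min(1, 1.15) = 1.00
P ⊙ Q = max(0, 0.66 + 0.81 − 1) = max(0, 0.47) = 0.47
(P ⇒ Q) ⊕ (P ⊙ Q) = min(1, 1.00 + 0.47) = min(1, 1.47) = 1.00
¬((P ⇒ Q) ⊕ (P ⊙ Q)) = 1 − 1.00 = 0.00
P ⊙ ¬((P ⇒ Q) ⊕ (P ⊙ Q)) = max(0, 0.66 + 0.00 − 1) = max(0, -0.34) = 0.00
1 ⇒ Q = min(1, 1 − 1.00 + 0.81) = min(1, 0.81) = 0.81
(1 ⇒ Q) ⇒ P = min(1, 1 − 0.81 + 0.66) = min(1, 0.85) = 0.85
(P ⊙ ¬((P ⇒ Q) ⊕ (P ⊙ Q))) ⊕ ((1 ⇒ Q) ⇒ P) = min(1, 0.00 + 0.85) = min(1, 0.85) = 0.85

0.85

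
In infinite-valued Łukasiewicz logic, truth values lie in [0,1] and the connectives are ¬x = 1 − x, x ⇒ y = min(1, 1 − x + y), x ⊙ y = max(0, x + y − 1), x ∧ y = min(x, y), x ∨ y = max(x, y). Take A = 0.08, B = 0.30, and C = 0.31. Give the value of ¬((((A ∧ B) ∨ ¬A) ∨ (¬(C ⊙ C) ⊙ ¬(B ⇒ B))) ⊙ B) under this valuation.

A ∧ B = min(0.08, 0.30) = 0.08
¬A = 1 − 0.08 = 0.92
(A ∧ B) ∨ ¬A = max(0.08, 0.92) = 0.92
C ⊙ C = max(0, 0.31 + 0.31 − 1) = max(0, -0.38) = 0.00
¬(C ⊙ C) = 1 − 0.00 = 1.00
B ⇒ B = min(1, 1 − 0.30 + 0.30) = min(1, 1.00) = 1.00
¬(B ⇒ B) = 1 − 1.00 = 0.00
¬(C ⊙ C) ⊙ ¬(B ⇒ B) = max(0, 1.00 + 0.00 − 1) = max(0, 0.00) = 0.00
((A ∧ B) ∨ ¬A) ∨ (¬(C ⊙ C) ⊙ ¬(B ⇒ B)) = max(0.92, 0.00) = 0.92
(((A ∧ B) ∨ ¬A) ∨ (¬(C ⊙ C) ⊙ ¬(B ⇒ B))) ⊙ B = max(0, 0.92 + 0.30 − 1) = max(0, 0.22) = 0.22
¬((((A ∧ B) ∨ ¬A) ∨ (¬(C ⊙ C) ⊙ ¬(B ⇒ B))) ⊙ B) = 1 − 0.22 = 0.78

0.78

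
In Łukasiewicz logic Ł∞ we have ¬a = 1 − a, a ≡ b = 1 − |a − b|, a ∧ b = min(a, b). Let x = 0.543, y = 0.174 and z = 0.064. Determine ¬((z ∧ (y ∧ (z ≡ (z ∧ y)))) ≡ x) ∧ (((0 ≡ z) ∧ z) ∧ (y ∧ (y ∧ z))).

0.064

z ∧ y = min(0.064, 0.174) = 0.064
z ≡ (z ∧ y) = 1 − |0.064 − 0.064| = 1 − 0.000 = 1.000
y ∧ (z ≡ (z ∧ y)) = min(0.174, 1.000) = 0.174
z ∧ (y ∧ (z ≡ (z ∧ y))) = min(0.064, 0.174) = 0.064
(z ∧ (y ∧ (z ≡ (z ∧ y)))) ≡ x = 1 − |0.064 − 0.543| = 1 − 0.479 = 0.521
¬((z ∧ (y ∧ (z ≡ (z ∧ y)))) ≡ x) = 1 − 0.521 = 0.479
0 ≡ z = 1 − |0.000 − 0.064| = 1 − 0.064 = 0.936
(0 ≡ z) ∧ z = min(0.936, 0.064) = 0.064
y ∧ z = min(0.174, 0.064) = 0.064
y ∧ (y ∧ z) = min(0.174, 0.064) = 0.064
((0 ≡ z) ∧ z) ∧ (y ∧ (y ∧ z)) = min(0.064, 0.064) = 0.064
¬((z ∧ (y ∧ (z ≡ (z ∧ y)))) ≡ x) ∧ (((0 ≡ z) ∧ z) ∧ (y ∧ (y ∧ z))) = min(0.479, 0.064) = 0.064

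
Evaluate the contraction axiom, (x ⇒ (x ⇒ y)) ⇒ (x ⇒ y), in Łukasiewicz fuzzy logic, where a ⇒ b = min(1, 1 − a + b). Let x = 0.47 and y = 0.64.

1.00

x ⇒ y = min(1, 1 − 0.47 + 0.64) = min(1, 1.17) = 1.00
x ⇒ (x ⇒ y) = min(1, 1 − 0.47 + 1.00) = min(1, 1.53) = 1.00
(x ⇒ (x ⇒ y)) ⇒ (x ⇒ y) = min(1, 1 − 1.00 + 1.00) = min(1, 1.00) = 1.00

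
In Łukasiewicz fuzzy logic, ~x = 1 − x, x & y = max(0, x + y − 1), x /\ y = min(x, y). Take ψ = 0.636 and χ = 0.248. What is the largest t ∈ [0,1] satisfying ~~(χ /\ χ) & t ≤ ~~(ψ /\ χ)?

1.000

χ /\ χ = min(0.248, 0.248) = 0.248
~(χ /\ χ) = 1 − 0.248 = 0.752
~~(χ /\ χ) = 1 − 0.752 = 0.248
So the left factor is ~~(χ /\ χ) = 0.248.
ψ /\ χ = min(0.636, 0.248) = 0.248
~(ψ /\ χ) = 1 − 0.248 = 0.752
~~(ψ /\ χ) = 1 − 0.752 = 0.248
So the right-hand bound is ~~(ψ /\ χ) = 0.248.
The residuum of the Łukasiewicz t-norm gives the supremum: min(1, 1 − 0.248 + 0.248).
1 − 0.248 + 0.248 = 1.000, so t = min(1, 1.000) = 1.000.
Check: 0.248 & 1.000 = max(0, 0.248) = 0.248 ≤ 0.248.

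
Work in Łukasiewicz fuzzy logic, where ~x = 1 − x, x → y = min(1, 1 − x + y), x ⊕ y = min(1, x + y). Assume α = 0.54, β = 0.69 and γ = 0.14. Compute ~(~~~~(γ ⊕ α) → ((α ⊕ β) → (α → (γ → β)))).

γ ⊕ α = min(1, 0.14 + 0.54) = min(1, 0.68) = 0.68
~(γ ⊕ α) = 1 − 0.68 = 0.32
~~(γ ⊕ α) = 1 − 0.32 = 0.68
~~~(γ ⊕ α) = 1 − 0.68 = 0.32
~~~~(γ ⊕ α) = 1 − 0.32 = 0.68
α ⊕ β = min(1, 0.54 + 0.69) = min(1, 1.23) = 1.00
γ → β = min(1, 1 − 0.14 + 0.69) = min(1, 1.55) = 1.00
α → (γ → β) = min(1, 1 − 0.54 + 1.00) = min(1, 1.46) = 1.00
(α ⊕ β) → (α → (γ → β)) = min(1, 1 − 1.00 + 1.00) = min(1, 1.00) = 1.00
~~~~(γ ⊕ α) → ((α ⊕ β) → (α → (γ → β))) = min(1, 1 − 0.68 + 1.00) = min(1, 1.32) = 1.00
~(~~~~(γ ⊕ α) → ((α ⊕ β) → (α → (γ → β)))) = 1 − 1.00 = 0.00

0.00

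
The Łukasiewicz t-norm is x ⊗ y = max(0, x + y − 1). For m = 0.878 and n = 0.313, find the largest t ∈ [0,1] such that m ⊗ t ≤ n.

The residuum of the Łukasiewicz t-norm gives the supremum: min(1, 1 − 0.878 + 0.313).
1 − 0.878 + 0.313 = 0.435, so t = min(1, 0.435) = 0.435.
Check: 0.878 ⊗ 0.435 = max(0, 0.313) = 0.313 ≤ 0.313.

0.435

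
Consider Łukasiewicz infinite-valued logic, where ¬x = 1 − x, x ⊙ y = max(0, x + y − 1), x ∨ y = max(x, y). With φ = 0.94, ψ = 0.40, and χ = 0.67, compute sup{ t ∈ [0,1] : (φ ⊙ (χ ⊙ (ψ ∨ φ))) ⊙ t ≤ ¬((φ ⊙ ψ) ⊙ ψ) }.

1.00

ψ ∨ φ = max(0.40, 0.94) = 0.94
χ ⊙ (ψ ∨ φ) = max(0, 0.67 + 0.94 − 1) = max(0, 0.61) = 0.61
φ ⊙ (χ ⊙ (ψ ∨ φ)) = max(0, 0.94 + 0.61 − 1) = max(0, 0.55) = 0.55
So the left factor is φ ⊙ (χ ⊙ (ψ ∨ φ)) = 0.55.
φ ⊙ ψ = max(0, 0.94 + 0.40 − 1) = max(0, 0.34) = 0.34
(φ ⊙ ψ) ⊙ ψ = max(0, 0.34 + 0.40 − 1) = max(0, -0.26) = 0.00
¬((φ ⊙ ψ) ⊙ ψ) = 1 − 0.00 = 1.00
So the right-hand bound is ¬((φ ⊙ ψ) ⊙ ψ) = 1.00.
The residuum of the Łukasiewicz t-norm gives the supremum: min(1, 1 − 0.55 + 1.00).
1 − 0.55 + 1.00 = 1.45, so t = min(1, 1.45) = 1.00.
Check: 0.55 ⊙ 1.00 = max(0, 0.55) = 0.55 ≤ 1.00.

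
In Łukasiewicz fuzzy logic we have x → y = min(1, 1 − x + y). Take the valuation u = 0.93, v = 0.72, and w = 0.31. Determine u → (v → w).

v → w = min(1, 1 − 0.72 + 0.31) = min(1, 0.59) = 0.59
u → (v → w) = min(1, 1 − 0.93 + 0.59) = min(1, 0.66) = 0.66

0.66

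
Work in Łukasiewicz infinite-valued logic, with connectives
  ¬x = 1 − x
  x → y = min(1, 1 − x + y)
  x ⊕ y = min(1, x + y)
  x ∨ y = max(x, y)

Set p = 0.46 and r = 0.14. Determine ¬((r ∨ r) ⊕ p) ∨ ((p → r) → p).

0.78

r ∨ r = max(0.14, 0.14) = 0.14
(r ∨ r) ⊕ p = min(1, 0.14 + 0.46) = min(1, 0.60) = 0.60
¬((r ∨ r) ⊕ p) = 1 − 0.60 = 0.40
p → r = min(1, 1 − 0.46 + 0.14) = min(1, 0.68) = 0.68
(p → r) → p = min(1, 1 − 0.68 + 0.46) = min(1, 0.78) = 0.78
¬((r ∨ r) ⊕ p) ∨ ((p → r) → p) = max(0.40, 0.78) = 0.78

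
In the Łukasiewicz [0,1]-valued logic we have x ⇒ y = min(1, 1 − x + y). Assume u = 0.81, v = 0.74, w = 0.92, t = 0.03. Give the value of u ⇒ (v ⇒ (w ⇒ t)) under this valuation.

0.56

w ⇒ t = min(1, 1 − 0.92 + 0.03) = min(1, 0.11) = 0.11
v ⇒ (w ⇒ t) = min(1, 1 − 0.74 + 0.11) = min(1, 0.37) = 0.37
u ⇒ (v ⇒ (w ⇒ t)) = min(1, 1 − 0.81 + 0.37) = min(1, 0.56) = 0.56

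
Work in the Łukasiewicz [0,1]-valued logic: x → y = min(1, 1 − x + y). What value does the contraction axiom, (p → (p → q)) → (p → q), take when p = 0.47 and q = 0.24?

0.77

p → q = min(1, 1 − 0.47 + 0.24) = min(1, 0.77) = 0.77
p → (p → q) = min(1, 1 − 0.47 + 0.77) = min(1, 1.30) = 1.00
(p → (p → q)) → (p → q) = min(1, 1 − 1.00 + 0.77) = min(1, 0.77) = 0.77
(The value 0.77 < 1 shows this instance is not satisfied; fails in Ł∞ (the t-norm is not idempotent).)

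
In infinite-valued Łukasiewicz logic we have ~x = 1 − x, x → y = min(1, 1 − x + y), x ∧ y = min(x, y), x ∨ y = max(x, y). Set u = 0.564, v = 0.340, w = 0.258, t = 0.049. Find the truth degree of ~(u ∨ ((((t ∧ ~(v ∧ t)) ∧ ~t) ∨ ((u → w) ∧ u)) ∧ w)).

0.436

v ∧ t = min(0.340, 0.049) = 0.049
~(v ∧ t) = 1 − 0.049 = 0.951
t ∧ ~(v ∧ t) = min(0.049, 0.951) = 0.049
~t = 1 − 0.049 = 0.951
(t ∧ ~(v ∧ t)) ∧ ~t = min(0.049, 0.951) = 0.049
u → w = min(1, 1 − 0.564 + 0.258) = min(1, 0.694) = 0.694
(u → w) ∧ u = min(0.694, 0.564) = 0.564
((t ∧ ~(v ∧ t)) ∧ ~t) ∨ ((u → w) ∧ u) = max(0.049, 0.564) = 0.564
(((t ∧ ~(v ∧ t)) ∧ ~t) ∨ ((u → w) ∧ u)) ∧ w = min(0.564, 0.258) = 0.258
u ∨ ((((t ∧ ~(v ∧ t)) ∧ ~t) ∨ ((u → w) ∧ u)) ∧ w) = max(0.564, 0.258) = 0.564
~(u ∨ ((((t ∧ ~(v ∧ t)) ∧ ~t) ∨ ((u → w) ∧ u)) ∧ w)) = 1 − 0.564 = 0.436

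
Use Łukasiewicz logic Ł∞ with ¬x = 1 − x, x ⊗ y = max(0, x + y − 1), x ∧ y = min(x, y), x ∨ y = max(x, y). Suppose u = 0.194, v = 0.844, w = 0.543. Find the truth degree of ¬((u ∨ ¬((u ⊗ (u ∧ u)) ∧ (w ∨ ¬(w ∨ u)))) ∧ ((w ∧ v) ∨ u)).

0.457

u ∧ u = min(0.194, 0.194) = 0.194
u ⊗ (u ∧ u) = max(0, 0.194 + 0.194 − 1) = max(0, -0.612) = 0.000
w ∨ u = max(0.543, 0.194) = 0.543
¬(w ∨ u) = 1 − 0.543 = 0.457
w ∨ ¬(w ∨ u) = max(0.543, 0.457) = 0.543
(u ⊗ (u ∧ u)) ∧ (w ∨ ¬(w ∨ u)) = min(0.000, 0.543) = 0.000
¬((u ⊗ (u ∧ u)) ∧ (w ∨ ¬(w ∨ u))) = 1 − 0.000 = 1.000
u ∨ ¬((u ⊗ (u ∧ u)) ∧ (w ∨ ¬(w ∨ u))) = max(0.194, 1.000) = 1.000
w ∧ v = min(0.543, 0.844) = 0.543
(w ∧ v) ∨ u = max(0.543, 0.194) = 0.543
(u ∨ ¬((u ⊗ (u ∧ u)) ∧ (w ∨ ¬(w ∨ u)))) ∧ ((w ∧ v) ∨ u) = min(1.000, 0.543) = 0.543
¬((u ∨ ¬((u ⊗ (u ∧ u)) ∧ (w ∨ ¬(w ∨ u)))) ∧ ((w ∧ v) ∨ u)) = 1 − 0.543 = 0.457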